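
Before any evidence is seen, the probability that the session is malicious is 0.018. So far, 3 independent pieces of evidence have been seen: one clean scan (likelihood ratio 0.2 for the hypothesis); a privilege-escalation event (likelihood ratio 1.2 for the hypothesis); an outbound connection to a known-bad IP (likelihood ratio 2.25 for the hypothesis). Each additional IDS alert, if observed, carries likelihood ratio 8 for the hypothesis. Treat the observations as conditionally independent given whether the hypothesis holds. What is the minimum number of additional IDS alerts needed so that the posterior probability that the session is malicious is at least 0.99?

Prior odds = 0.018/0.982 = 9/491.
Combined Bayes factor of the evidence already in hand = 0.2 × 1.2 × 2.25 = 0.54.
Odds after that evidence = (9/491) × 0.54 = 243/24550.
Target odds = 0.99/0.01 = 99.
Need 8ⁿ ≥ 99 ÷ (243/24550) = 270050/27.
8⁴ = 4096 falls short of 270050/27 but 8⁵ = 32768 reaches it, so n = 5.

5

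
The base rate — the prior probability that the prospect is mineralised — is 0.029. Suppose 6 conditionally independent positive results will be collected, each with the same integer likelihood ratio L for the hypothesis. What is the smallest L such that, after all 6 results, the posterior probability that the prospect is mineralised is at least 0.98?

Prior odds = 0.029/0.971 = 29/971.
Target odds = 0.98/0.02 = 49.
Need L⁶ ≥ 49 ÷ (29/971) = 47579/29.
3⁶ = 729 < 47579/29 ≤ 4096 = 4⁶, so L = 4.

4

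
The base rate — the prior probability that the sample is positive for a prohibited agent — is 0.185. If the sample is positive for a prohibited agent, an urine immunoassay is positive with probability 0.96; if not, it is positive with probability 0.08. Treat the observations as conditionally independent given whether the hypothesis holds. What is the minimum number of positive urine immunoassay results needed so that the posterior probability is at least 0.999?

4

Prior odds = 0.185/0.815 = 37/163.
Likelihood ratio of a positive = 0.96/0.08 = 12.
Target odds: 0.999 ÷ 0.001 = 999.
Need (37/163) × 12ⁿ ≥ 999, i.e. 12ⁿ ≥ 4401.
12³ = 1728 falls short of 4401 but 12⁴ = 20736 reaches it, so n = 4.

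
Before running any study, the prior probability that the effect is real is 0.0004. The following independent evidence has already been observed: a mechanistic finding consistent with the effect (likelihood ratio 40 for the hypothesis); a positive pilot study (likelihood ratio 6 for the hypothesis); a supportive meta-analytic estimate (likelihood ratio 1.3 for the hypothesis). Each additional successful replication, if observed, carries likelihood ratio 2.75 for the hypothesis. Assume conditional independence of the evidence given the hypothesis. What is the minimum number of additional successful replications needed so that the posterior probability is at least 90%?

5

Prior odds = 0.0004/0.9996 = 1/2499.
Combined Bayes factor of the evidence already in hand = 40 × 6 × 1.3 = 312.
Odds after that evidence = (1/2499) × 312 = 104/833.
Target odds = 0.9/0.1 = 9.
Need 2.75ⁿ ≥ 9 ÷ (104/833) = 7497/104.
2.75⁴ = 57.19140625 falls short of 7497/104 but 2.75⁵ = 161051/1024 reaches it, so n = 5.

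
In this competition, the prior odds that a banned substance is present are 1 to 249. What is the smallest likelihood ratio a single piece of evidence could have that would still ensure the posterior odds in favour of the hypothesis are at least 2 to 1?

498

Prior odds = 1/249.
Target odds = 2.
Required Bayes factor = 2 ÷ (1/249) = 498.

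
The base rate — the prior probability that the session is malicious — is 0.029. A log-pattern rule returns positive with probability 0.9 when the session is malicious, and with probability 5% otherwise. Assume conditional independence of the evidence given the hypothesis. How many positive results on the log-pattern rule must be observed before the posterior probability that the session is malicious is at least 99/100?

3

Prior odds: 0.029 ÷ 0.971 = 29/971.
Likelihood ratio of a positive result = 0.9/0.05 = 18.
Target odds: 0.99 ÷ 0.01 = 99.
Need (29/971) × 18ⁿ ≥ 99, i.e. 18ⁿ ≥ 96129/29.
18² = 324 falls short of 96129/29 but 18³ = 5832 reaches it, so n = 3.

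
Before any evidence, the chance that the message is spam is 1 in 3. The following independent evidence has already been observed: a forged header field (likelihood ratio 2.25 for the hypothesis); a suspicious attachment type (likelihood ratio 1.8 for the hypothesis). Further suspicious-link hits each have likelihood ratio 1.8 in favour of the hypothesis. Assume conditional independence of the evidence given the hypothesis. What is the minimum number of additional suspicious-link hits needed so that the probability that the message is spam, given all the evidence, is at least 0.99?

7

Prior odds = (1/3)/(2/3) = 0.5.
Combined Bayes factor of the evidence already in hand = 2.25 × 1.8 = 4.05.
Odds after that evidence = 0.5 × 4.05 = 2.025.
Target odds = 0.99/0.01 = 99.
Need 1.8ⁿ ≥ 99 ÷ 2.025 = 440/9.
1.8⁶ = 531441/15625 falls short of 440/9 but 1.8⁷ = 4782969/78125 reaches it, so n = 7.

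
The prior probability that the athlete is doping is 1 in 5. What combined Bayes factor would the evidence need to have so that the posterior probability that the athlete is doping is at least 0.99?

Prior odds = 0.2/0.8 = 0.25.
Target odds = 0.99/0.01 = 99.
Required Bayes factor = 99 ÷ 0.25 = 396.

396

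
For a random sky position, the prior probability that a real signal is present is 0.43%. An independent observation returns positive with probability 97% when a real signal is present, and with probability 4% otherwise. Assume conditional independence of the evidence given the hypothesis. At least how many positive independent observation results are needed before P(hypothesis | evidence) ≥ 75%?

3

Prior odds: 0.0043 ÷ 0.9957 = 43/9957.
Likelihood ratio of a positive result = 0.97/0.04 = 24.25.
Target posterior odds = 0.75/0.25 = 3.
Require 24.25ⁿ ≥ 3 ÷ (43/9957) = 29871/43.
24.25² = 588.0625 falls short of 29871/43 but 24.25³ = 912673/64 reaches it, so n = 3.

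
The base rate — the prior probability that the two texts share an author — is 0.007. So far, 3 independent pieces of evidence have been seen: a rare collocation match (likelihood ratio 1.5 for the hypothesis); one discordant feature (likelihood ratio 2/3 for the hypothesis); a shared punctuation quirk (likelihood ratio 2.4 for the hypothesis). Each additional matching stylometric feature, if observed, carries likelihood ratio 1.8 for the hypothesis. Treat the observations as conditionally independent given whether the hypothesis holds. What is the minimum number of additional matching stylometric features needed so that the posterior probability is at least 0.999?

19

Prior odds = 0.007/0.993 = 7/993.
Combined Bayes factor of the evidence already in hand = 1.5 × (2/3) × 2.4 = 2.4.
Odds after that evidence = (7/993) × 2.4 = 28/1655.
Target odds = 0.999/0.001 = 999.
Need 1.8ⁿ ≥ 999 ÷ (28/1655) = 1653345/28.
1.8¹⁸ ≈39346.4 falls short of 1653345/28 but 1.8¹⁹ ≈70823.5 reaches it, so n = 19.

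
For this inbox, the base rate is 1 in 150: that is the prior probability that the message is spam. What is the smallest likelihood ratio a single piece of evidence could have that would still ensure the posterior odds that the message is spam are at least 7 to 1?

Prior odds = (1/150)/(149/150) = 1/149.
Target odds = 7.
Required Bayes factor = 7 ÷ (1/149) = 1043.

1043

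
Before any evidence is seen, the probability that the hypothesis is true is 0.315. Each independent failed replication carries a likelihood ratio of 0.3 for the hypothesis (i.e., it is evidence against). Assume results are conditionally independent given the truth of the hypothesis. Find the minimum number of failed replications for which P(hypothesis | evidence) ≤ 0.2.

1

Prior odds = 0.315/0.685 = 63/137.
Likelihood ratio per failed replication = 0.3.
Target posterior odds = 0.2/0.8 = 0.25.
Require 0.3ⁿ ≤ 0.25 ÷ (63/137) = 137/252.
0.3¹ = 0.3, which is already at or below the required 137/252; so n = 1.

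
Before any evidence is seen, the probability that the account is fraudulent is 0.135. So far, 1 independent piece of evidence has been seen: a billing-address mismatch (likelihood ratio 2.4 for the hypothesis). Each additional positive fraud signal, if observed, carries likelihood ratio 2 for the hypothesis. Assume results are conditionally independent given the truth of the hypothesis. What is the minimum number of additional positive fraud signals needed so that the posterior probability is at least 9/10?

5

Prior odds = 0.135/0.865 = 27/173.
Bayes factor of the evidence already in hand = 2.4.
Odds after that evidence = (27/173) × 2.4 = 324/865.
Target odds = 0.9/0.1 = 9.
Need 2ⁿ ≥ 9 ÷ (324/865) = 865/36.
2⁴ = 16 falls short of 865/36 but 2⁵ = 32 reaches it, so n = 5.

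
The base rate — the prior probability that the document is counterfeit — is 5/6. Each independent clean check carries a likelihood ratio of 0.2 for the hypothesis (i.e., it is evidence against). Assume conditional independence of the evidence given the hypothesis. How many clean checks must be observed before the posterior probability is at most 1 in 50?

4

Prior odds: (5/6) ÷ (1/6) = 5.
Likelihood ratio per clean check = 0.2.
Target odds: 0.02 ÷ 0.98 = 1/49.
Need 5 × 0.2ⁿ ≤ 1/49, i.e. 0.2ⁿ ≤ 1/245.
0.2³ = 0.008 is still above 1/245 but 0.2⁴ = 0.0016 is at or below it, so n = 4.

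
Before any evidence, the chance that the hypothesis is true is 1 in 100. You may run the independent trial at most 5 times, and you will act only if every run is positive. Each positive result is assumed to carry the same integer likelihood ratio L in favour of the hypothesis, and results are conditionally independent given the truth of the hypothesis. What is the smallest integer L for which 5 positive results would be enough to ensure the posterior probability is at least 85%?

Prior odds = 0.01/0.99 = 1/99.
Target odds = 0.85/0.15 = 17/3.
Need L⁵ ≥ 17/3 ÷ (1/99) = 561.
3⁵ = 243 < 561 ≤ 1024 = 4⁵, so L = 4.

4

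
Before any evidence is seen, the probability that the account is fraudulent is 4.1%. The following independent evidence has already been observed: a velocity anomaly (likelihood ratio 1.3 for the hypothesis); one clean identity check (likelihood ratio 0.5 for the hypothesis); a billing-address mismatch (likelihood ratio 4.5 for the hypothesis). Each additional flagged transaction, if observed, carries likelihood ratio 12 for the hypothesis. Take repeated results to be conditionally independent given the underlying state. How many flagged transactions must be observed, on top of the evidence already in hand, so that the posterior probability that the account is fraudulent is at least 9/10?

Prior odds = 0.041/0.959 = 41/959.
Combined Bayes factor of the evidence already in hand = 1.3 × 0.5 × 4.5 = 2.925.
Odds after that evidence = (41/959) × 2.925 = 4797/38360.
Target odds = 0.9/0.1 = 9.
Need 12ⁿ ≥ 9 ÷ (4797/38360) = 38360/533.
12¹ = 12 falls short of 38360/533 but 12² = 144 reaches it, so n = 2.

2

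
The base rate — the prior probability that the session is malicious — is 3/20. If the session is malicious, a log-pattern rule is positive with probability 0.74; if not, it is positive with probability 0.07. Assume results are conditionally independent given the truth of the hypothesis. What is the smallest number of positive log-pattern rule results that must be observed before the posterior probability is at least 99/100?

Prior odds: 0.15 ÷ 0.85 = 3/17.
Likelihood ratio of a positive = 0.74/0.07 = 74/7.
Target posterior odds = 0.99/0.01 = 99.
Require (74/7)ⁿ ≥ 99 ÷ (3/17) = 561.
(74/7)² = 5476/49 falls short of 561 but (74/7)³ = 405224/343 reaches it, so n = 3.

3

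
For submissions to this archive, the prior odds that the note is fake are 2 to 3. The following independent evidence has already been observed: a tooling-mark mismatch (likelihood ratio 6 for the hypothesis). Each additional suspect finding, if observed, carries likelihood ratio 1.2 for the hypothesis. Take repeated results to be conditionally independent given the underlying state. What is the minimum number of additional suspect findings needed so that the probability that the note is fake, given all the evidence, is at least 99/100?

Prior odds = 2/3.
Bayes factor of the evidence already in hand = 6.
Odds after that evidence = (2/3) × 6 = 4.
Target odds = 0.99/0.01 = 99.
Need 1.2ⁿ ≥ 99 ÷ 4 = 24.75.
1.2¹⁷ ≈22.1861 falls short of 24.75 but 1.2¹⁸ ≈26.6233 reaches it, so n = 18.

18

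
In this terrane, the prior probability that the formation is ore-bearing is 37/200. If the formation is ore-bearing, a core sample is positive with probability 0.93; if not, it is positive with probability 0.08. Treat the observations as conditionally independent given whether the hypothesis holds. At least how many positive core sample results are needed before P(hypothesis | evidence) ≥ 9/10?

Prior odds: 0.185 ÷ 0.815 = 37/163.
Likelihood ratio of a positive = 0.93/0.08 = 11.625.
Target odds: 0.9 ÷ 0.1 = 9.
Require 11.625ⁿ ≥ 9 ÷ (37/163) = 1467/37.
11.625¹ = 11.625 falls short of 1467/37 but 11.625² = 135.140625 reaches it, so n = 2.

2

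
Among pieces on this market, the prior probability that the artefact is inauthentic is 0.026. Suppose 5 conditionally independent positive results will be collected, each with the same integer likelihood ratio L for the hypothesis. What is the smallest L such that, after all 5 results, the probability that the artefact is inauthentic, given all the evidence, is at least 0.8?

Prior odds = 0.026/0.974 = 13/487.
Target odds = 0.8/0.2 = 4.
Need L⁵ ≥ 4 ÷ (13/487) = 1948/13.
2⁵ = 32 < 1948/13 ≤ 243 = 3⁵, so L = 3.

3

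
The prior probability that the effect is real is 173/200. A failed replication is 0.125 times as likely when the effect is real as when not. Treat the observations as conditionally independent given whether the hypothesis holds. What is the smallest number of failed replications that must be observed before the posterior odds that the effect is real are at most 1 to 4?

2

Prior odds = 0.865/0.135 = 173/27.
Likelihood ratio per failed replication = 0.125.
Target odds = 0.25.
Need (173/27) × 0.125ⁿ ≤ 0.25, i.e. 0.125ⁿ ≤ 27/692.
0.125¹ = 0.125 is still above 27/692 but 0.125² = 0.015625 is at or below it, so n = 2.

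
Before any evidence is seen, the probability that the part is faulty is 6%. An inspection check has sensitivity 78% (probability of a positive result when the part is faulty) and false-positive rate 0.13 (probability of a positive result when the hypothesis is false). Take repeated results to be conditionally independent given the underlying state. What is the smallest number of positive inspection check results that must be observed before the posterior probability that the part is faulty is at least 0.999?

6

Prior odds = 0.06/0.94 = 3/47.
Likelihood ratio of a positive result = 0.78/0.13 = 6.
Target odds: 0.999 ÷ 0.001 = 999.
Require 6ⁿ ≥ 999 ÷ (3/47) = 15651.
6⁵ = 7776 falls short of 15651 but 6⁶ = 46656 reaches it, so n = 6.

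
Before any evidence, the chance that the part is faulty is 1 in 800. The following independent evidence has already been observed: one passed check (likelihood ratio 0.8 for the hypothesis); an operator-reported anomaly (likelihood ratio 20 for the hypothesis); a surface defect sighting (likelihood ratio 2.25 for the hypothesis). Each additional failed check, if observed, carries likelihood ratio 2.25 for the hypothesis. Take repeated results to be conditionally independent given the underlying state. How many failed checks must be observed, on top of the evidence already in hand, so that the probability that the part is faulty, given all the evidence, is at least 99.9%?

Prior odds = 0.00125/0.99875 = 1/799.
Combined Bayes factor of the evidence already in hand = 0.8 × 20 × 2.25 = 36.
Odds after that evidence = (1/799) × 36 = 36/799.
Target odds = 0.999/0.001 = 999.
Need 2.25ⁿ ≥ 999 ÷ (36/799) = 22172.25.
2.25¹² ≈16834.1 falls short of 22172.25 but 2.25¹³ ≈37876.8 reaches it, so n = 13.

13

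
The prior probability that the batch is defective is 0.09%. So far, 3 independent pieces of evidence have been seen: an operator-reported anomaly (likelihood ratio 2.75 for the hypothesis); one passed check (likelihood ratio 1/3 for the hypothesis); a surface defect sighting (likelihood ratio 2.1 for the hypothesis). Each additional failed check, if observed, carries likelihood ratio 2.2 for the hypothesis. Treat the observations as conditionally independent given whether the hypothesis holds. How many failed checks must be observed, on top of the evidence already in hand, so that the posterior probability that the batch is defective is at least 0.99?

Prior odds = 0.0009/0.9991 = 9/9991.
Combined Bayes factor of the evidence already in hand = 2.75 × (1/3) × 2.1 = 1.925.
Odds after that evidence = (9/9991) × 1.925 = 693/399640.
Target odds = 0.99/0.01 = 99.
Need 2.2ⁿ ≥ 99 ÷ (693/399640) = 399640/7.
2.2¹³ ≈28281 falls short of 399640/7 but 2.2¹⁴ ≈62218.2 reaches it, so n = 14.

14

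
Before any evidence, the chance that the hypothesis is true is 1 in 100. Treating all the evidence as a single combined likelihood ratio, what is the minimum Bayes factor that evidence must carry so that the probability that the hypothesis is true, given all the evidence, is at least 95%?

Prior odds = 0.01/0.99 = 1/99.
Target odds = 0.95/0.05 = 19.
Required Bayes factor = 19 ÷ (1/99) = 1881.

1881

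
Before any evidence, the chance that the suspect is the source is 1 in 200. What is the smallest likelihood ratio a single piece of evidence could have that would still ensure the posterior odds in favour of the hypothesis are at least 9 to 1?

1791

Prior odds = 0.005/0.995 = 1/199.
Target odds = 9.
Required Bayes factor = 9 ÷ (1/199) = 1791.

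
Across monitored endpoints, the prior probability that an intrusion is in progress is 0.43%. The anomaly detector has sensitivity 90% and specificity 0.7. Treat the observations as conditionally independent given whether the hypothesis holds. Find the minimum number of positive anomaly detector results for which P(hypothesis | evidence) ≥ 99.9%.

12

Prior odds: 0.0043 ÷ 0.9957 = 43/9957.
False-positive rate = 1 − 0.7 = 0.3; likelihood ratio of a positive = 0.9/0.3 = 3.
Target odds: 0.999 ÷ 0.001 = 999.
Require 3ⁿ ≥ 999 ÷ (43/9957) = 9947043/43.
3¹¹ = 177147 falls short of 9947043/43 but 3¹² = 531441 reaches it, so n = 12.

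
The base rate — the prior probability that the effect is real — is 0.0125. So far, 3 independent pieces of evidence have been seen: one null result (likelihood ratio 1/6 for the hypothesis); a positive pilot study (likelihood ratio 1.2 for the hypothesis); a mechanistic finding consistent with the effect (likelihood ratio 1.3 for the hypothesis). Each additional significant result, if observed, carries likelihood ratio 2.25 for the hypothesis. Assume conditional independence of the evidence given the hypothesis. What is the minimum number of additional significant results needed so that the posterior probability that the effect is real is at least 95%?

11

Prior odds = 0.0125/0.9875 = 1/79.
Combined Bayes factor of the evidence already in hand = (1/6) × 1.2 × 1.3 = 0.26.
Odds after that evidence = (1/79) × 0.26 = 13/3950.
Target odds = 0.95/0.05 = 19.
Need 2.25ⁿ ≥ 19 ÷ (13/3950) = 75050/13.
2.25¹⁰ ≈3325.26 falls short of 75050/13 but 2.25¹¹ ≈7481.83 reaches it, so n = 11.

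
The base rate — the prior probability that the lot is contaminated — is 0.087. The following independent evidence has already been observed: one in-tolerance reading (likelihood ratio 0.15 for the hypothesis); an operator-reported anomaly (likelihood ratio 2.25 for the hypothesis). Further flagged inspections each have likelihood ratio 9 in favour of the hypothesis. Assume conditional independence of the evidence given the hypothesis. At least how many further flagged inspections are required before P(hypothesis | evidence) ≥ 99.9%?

Prior odds = 0.087/0.913 = 87/913.
Combined Bayes factor of the evidence already in hand = 0.15 × 2.25 = 0.3375.
Odds after that evidence = (87/913) × 0.3375 = 2349/73040.
Target odds = 0.999/0.001 = 999.
Need 9ⁿ ≥ 999 ÷ (2349/73040) = 2702480/87.
9⁴ = 6561 falls short of 2702480/87 but 9⁵ = 59049 reaches it, so n = 5.

5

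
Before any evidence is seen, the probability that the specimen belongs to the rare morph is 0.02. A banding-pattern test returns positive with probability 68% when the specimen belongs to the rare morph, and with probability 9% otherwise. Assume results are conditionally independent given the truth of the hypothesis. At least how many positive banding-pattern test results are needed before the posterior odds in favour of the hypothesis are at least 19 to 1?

4

Prior odds: 0.02 ÷ 0.98 = 1/49.
Likelihood ratio of a positive result = 0.68/0.09 = 68/9.
Target odds = 19.
Need (1/49) × (68/9)ⁿ ≥ 19, i.e. (68/9)ⁿ ≥ 931.
(68/9)³ = 314432/729 falls short of 931 but (68/9)⁴ = 21381376/6561 reaches it, so n = 4.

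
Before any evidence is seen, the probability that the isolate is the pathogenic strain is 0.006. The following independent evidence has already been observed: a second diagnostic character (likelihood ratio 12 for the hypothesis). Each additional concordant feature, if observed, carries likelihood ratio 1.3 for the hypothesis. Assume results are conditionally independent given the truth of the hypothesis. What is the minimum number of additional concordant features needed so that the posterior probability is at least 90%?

19

Prior odds = 0.006/0.994 = 3/497.
Bayes factor of the evidence already in hand = 12.
Odds after that evidence = (3/497) × 12 = 36/497.
Target odds = 0.9/0.1 = 9.
Need 1.3ⁿ ≥ 9 ÷ (36/497) = 124.25.
1.3¹⁸ ≈112.455 falls short of 124.25 but 1.3¹⁹ ≈146.192 reaches it, so n = 19.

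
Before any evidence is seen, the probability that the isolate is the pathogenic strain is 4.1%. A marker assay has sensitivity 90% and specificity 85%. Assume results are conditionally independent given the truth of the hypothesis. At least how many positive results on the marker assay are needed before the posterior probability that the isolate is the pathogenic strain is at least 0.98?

Prior odds: 0.041 ÷ 0.959 = 41/959.
False-positive rate = 1 − 0.85 = 0.15; likelihood ratio of a positive = 0.9/0.15 = 6.
Target odds: 0.98 ÷ 0.02 = 49.
Need (41/959) × 6ⁿ ≥ 49, i.e. 6ⁿ ≥ 46991/41.
6³ = 216 falls short of 46991/41 but 6⁴ = 1296 reaches it, so n = 4.

4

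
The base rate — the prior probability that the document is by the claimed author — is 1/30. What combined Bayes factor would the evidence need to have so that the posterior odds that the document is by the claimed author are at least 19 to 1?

Prior odds = (1/30)/(29/30) = 1/29.
Target odds = 19.
Required Bayes factor = 19 ÷ (1/29) = 551.

551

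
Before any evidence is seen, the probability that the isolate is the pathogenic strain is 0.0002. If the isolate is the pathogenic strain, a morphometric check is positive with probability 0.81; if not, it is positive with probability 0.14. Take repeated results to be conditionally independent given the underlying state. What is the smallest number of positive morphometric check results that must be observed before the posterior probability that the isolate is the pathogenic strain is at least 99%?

8

Prior odds = 0.0002/0.9998 = 1/4999.
Likelihood ratio of a positive = 0.81/0.14 = 81/14.
Target odds: 0.99 ÷ 0.01 = 99.
Need (1/4999) × (81/14)ⁿ ≥ 99, i.e. (81/14)ⁿ ≥ 494901.
(81/14)⁷ ≈217020 falls short of 494901 but (81/14)⁸ ≈1.25561e+06 reaches it, so n = 8.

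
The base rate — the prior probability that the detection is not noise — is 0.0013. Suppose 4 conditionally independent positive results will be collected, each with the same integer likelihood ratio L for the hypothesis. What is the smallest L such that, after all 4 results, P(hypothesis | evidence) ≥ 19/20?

Prior odds = 0.0013/0.9987 = 13/9987.
Target odds = 0.95/0.05 = 19.
Need L⁴ ≥ 19 ÷ (13/9987) = 189753/13.
10⁴ = 10000 < 189753/13 ≤ 14641 = 11⁴, so L = 11.

11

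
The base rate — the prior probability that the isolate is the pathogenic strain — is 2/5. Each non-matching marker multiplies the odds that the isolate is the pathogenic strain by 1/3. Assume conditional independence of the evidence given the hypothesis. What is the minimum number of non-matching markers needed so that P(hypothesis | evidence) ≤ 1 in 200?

Prior odds = 0.4/0.6 = 2/3.
Likelihood ratio per non-matching marker = 1/3.
Target odds: 0.005 ÷ 0.995 = 1/199.
Need (2/3) × (1/3)ⁿ ≤ 1/199, i.e. (1/3)ⁿ ≤ 3/398.
(1/3)⁴ = 1/81 is still above 3/398 but (1/3)⁵ = 1/243 is at or below it, so n = 5.

5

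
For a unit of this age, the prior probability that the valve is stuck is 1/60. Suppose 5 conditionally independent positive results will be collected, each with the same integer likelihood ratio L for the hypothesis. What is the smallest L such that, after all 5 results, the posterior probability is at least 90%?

4

Prior odds = (1/60)/(59/60) = 1/59.
Target odds = 0.9/0.1 = 9.
Need L⁵ ≥ 9 ÷ (1/59) = 531.
3⁵ = 243 < 531 ≤ 1024 = 4⁵, so L = 4.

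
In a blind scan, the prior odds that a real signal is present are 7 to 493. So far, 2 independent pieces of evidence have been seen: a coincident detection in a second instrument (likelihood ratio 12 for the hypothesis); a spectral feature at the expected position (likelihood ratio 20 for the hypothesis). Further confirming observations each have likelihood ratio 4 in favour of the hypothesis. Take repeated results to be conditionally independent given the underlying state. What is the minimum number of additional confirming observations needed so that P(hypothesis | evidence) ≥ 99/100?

Prior odds = 7/493.
Combined Bayes factor of the evidence already in hand = 12 × 20 = 240.
Odds after that evidence = (7/493) × 240 = 1680/493.
Target odds = 0.99/0.01 = 99.
Need 4ⁿ ≥ 99 ÷ (1680/493) = 16269/560.
4² = 16 falls short of 16269/560 but 4³ = 64 reaches it, so n = 3.

3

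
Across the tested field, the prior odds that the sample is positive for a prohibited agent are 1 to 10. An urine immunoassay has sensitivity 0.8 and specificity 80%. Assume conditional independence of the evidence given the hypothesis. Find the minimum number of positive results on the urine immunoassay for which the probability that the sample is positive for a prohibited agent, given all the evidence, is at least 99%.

5

Prior odds = 0.1.
False-positive rate = 1 − 0.8 = 0.2; likelihood ratio of a positive = 0.8/0.2 = 4.
Target posterior odds = 0.99/0.01 = 99.
Need 0.1 × 4ⁿ ≥ 99, i.e. 4ⁿ ≥ 990.
4⁴ = 256 falls short of 990 but 4⁵ = 1024 reaches it, so n = 5.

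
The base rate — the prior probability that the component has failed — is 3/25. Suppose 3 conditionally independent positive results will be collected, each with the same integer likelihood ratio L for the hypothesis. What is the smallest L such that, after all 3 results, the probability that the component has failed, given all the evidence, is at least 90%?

Prior odds = 0.12/0.88 = 3/22.
Target odds = 0.9/0.1 = 9.
Need L³ ≥ 9 ÷ (3/22) = 66.
4³ = 64 < 66 ≤ 125 = 5³, so L = 5.

5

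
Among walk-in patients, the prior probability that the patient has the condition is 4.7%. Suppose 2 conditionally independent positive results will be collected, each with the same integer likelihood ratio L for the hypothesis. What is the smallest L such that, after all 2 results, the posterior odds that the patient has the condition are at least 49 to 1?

32

Prior odds = 0.047/0.953 = 47/953.
Target odds = 49.
Need L² ≥ 49 ÷ (47/953) = 46697/47.
31² = 961 < 46697/47 ≤ 1024 = 32², so L = 32.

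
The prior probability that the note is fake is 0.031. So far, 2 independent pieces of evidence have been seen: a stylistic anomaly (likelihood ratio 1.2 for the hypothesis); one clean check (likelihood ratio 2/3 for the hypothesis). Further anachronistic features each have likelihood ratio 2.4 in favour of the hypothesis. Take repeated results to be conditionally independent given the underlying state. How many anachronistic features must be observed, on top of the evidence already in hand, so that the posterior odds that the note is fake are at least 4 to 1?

6

Prior odds = 0.031/0.969 = 31/969.
Combined Bayes factor of the evidence already in hand = 1.2 × (2/3) = 0.8.
Odds after that evidence = (31/969) × 0.8 = 124/4845.
Target odds = 4.
Need 2.4ⁿ ≥ 4 ÷ (124/4845) = 4845/31.
2.4⁵ = 79.62624 falls short of 4845/31 but 2.4⁶ = 2985984/15625 reaches it, so n = 6.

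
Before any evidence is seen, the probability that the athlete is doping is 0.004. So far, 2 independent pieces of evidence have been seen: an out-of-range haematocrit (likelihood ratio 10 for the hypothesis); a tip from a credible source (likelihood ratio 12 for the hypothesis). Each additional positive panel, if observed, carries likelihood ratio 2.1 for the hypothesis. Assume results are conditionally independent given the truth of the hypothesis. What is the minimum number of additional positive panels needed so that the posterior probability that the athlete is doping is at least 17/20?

Prior odds = 0.004/0.996 = 1/249.
Combined Bayes factor of the evidence already in hand = 10 × 12 = 120.
Odds after that evidence = (1/249) × 120 = 40/83.
Target odds = 0.85/0.15 = 17/3.
Need 2.1ⁿ ≥ 17/3 ÷ (40/83) = 1411/120.
2.1³ = 9.261 falls short of 1411/120 but 2.1⁴ = 19.4481 reaches it, so n = 4.

4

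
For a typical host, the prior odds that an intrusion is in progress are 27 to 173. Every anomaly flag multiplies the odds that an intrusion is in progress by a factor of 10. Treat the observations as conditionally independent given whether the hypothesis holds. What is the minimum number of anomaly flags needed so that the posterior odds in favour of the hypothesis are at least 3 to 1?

Prior odds = 27/173.
Likelihood ratio per anomaly flag = 10.
Target odds = 3.
Need (27/173) × 10ⁿ ≥ 3, i.e. 10ⁿ ≥ 173/9.
10¹ = 10 falls short of 173/9 but 10² = 100 reaches it, so n = 2.

2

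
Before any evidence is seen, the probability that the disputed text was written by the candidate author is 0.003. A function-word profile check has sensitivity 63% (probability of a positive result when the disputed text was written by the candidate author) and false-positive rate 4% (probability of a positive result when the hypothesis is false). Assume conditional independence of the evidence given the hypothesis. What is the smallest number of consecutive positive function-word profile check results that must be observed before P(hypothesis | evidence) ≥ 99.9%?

Prior odds: 0.003 ÷ 0.997 = 3/997.
Likelihood ratio of a positive result = 0.63/0.04 = 15.75.
Target odds: 0.999 ÷ 0.001 = 999.
Require 15.75ⁿ ≥ 999 ÷ (3/997) = 332001.
15.75⁴ = 15752961/256 falls short of 332001 but 15.75⁵ = 992436543/1024 reaches it, so n = 5.

5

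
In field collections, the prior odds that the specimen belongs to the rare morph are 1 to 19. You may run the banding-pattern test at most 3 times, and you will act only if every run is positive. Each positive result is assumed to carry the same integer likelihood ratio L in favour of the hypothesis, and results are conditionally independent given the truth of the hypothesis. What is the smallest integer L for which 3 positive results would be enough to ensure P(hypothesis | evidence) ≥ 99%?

13

Prior odds = 1/19.
Target odds = 0.99/0.01 = 99.
Need L³ ≥ 99 ÷ (1/19) = 1881.
12³ = 1728 < 1881 ≤ 2197 = 13³, so L = 13.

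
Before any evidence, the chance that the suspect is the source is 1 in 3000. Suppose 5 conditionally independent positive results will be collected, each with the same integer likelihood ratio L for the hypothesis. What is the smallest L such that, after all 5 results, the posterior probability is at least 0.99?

13

Prior odds = (1/3000)/(2999/3000) = 1/2999.
Target odds = 0.99/0.01 = 99.
Need L⁵ ≥ 99 ÷ (1/2999) = 296901.
12⁵ = 248832 < 296901 ≤ 371293 = 13⁵, so L = 13.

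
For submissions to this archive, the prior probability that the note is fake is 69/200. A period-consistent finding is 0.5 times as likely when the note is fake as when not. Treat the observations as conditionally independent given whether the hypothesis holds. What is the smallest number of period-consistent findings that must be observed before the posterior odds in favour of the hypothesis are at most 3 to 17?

Prior odds: 0.345 ÷ 0.655 = 69/131.
Likelihood ratio per period-consistent finding = 0.5.
Target odds = 3/17.
Need (69/131) × 0.5ⁿ ≤ 3/17, i.e. 0.5ⁿ ≤ 131/391.
0.5¹ = 0.5 is still above 131/391 but 0.5² = 0.25 is at or below it, so n = 2.

2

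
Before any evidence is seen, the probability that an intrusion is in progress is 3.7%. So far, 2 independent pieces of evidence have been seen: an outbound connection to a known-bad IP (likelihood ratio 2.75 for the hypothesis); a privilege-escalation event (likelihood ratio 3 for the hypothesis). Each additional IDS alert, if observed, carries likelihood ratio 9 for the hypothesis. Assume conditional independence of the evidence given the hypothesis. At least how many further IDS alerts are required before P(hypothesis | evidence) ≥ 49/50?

3

Prior odds = 0.037/0.963 = 37/963.
Combined Bayes factor of the evidence already in hand = 2.75 × 3 = 8.25.
Odds after that evidence = (37/963) × 8.25 = 407/1284.
Target odds = 0.98/0.02 = 49.
Need 9ⁿ ≥ 49 ÷ (407/1284) = 62916/407.
9² = 81 falls short of 62916/407 but 9³ = 729 reaches it, so n = 3.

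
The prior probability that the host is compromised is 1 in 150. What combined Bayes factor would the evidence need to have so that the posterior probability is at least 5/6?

Prior odds = (1/150)/(149/150) = 1/149.
Target odds = (5/6)/(1/6) = 5.
Required Bayes factor = 5 ÷ (1/149) = 745.

745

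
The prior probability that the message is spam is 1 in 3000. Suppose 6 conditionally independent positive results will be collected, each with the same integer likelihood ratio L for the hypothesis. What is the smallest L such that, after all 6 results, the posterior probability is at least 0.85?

Prior odds = (1/3000)/(2999/3000) = 1/2999.
Target odds = 0.85/0.15 = 17/3.
Need L⁶ ≥ 17/3 ÷ (1/2999) = 50983/3.
5⁶ = 15625 < 50983/3 ≤ 46656 = 6⁶, so L = 6.

6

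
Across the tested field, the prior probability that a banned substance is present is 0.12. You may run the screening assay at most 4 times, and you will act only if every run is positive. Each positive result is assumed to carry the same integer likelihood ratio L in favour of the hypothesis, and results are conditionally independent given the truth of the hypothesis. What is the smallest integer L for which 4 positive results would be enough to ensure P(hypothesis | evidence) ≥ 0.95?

4

Prior odds = 0.12/0.88 = 3/22.
Target odds = 0.95/0.05 = 19.
Need L⁴ ≥ 19 ÷ (3/22) = 418/3.
3⁴ = 81 < 418/3 ≤ 256 = 4⁴, so L = 4.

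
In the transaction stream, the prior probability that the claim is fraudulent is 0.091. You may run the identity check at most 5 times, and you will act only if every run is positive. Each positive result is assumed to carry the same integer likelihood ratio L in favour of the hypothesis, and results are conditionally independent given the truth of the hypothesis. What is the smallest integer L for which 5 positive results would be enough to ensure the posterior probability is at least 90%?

Prior odds = 0.091/0.909 = 91/909.
Target odds = 0.9/0.1 = 9.
Need L⁵ ≥ 9 ÷ (91/909) = 8181/91.
2⁵ = 32 < 8181/91 ≤ 243 = 3⁵, so L = 3.

3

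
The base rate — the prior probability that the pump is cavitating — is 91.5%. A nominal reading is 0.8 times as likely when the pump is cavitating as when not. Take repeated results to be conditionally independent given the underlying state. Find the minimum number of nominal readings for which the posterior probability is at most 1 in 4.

Prior odds = 0.915/0.085 = 183/17.
Likelihood ratio per nominal reading = 0.8.
Target posterior odds = 0.25/0.75 = 1/3.
Need (183/17) × 0.8ⁿ ≤ 1/3, i.e. 0.8ⁿ ≤ 17/549.
0.8¹⁵ ≈0.0351844 is still above 17/549 but 0.8¹⁶ ≈0.0281475 is at or below it, so n = 16.

16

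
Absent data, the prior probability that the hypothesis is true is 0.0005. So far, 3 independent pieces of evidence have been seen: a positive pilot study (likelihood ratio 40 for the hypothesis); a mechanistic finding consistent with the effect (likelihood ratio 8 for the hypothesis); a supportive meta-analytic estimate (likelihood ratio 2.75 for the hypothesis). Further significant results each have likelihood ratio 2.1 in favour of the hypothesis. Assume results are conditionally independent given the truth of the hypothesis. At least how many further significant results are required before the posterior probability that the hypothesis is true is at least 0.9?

5

Prior odds = 0.0005/0.9995 = 1/1999.
Combined Bayes factor of the evidence already in hand = 40 × 8 × 2.75 = 880.
Odds after that evidence = (1/1999) × 880 = 880/1999.
Target odds = 0.9/0.1 = 9.
Need 2.1ⁿ ≥ 9 ÷ (880/1999) = 17991/880.
2.1⁴ = 19.4481 falls short of 17991/880 but 2.1⁵ = 4084101/100000 reaches it, so n = 5.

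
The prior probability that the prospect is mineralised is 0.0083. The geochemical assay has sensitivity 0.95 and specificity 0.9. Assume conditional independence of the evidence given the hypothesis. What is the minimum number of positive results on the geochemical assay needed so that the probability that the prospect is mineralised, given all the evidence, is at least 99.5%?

Prior odds: 0.0083 ÷ 0.9917 = 83/9917.
False-positive rate = 1 − 0.9 = 0.1; likelihood ratio of a positive = 0.95/0.1 = 9.5.
Target posterior odds = 0.995/0.005 = 199.
Need (83/9917) × 9.5ⁿ ≥ 199, i.e. 9.5ⁿ ≥ 1973483/83.
9.5⁴ = 8145.0625 falls short of 1973483/83 but 9.5⁵ = 77378.09375 reaches it, so n = 5.

5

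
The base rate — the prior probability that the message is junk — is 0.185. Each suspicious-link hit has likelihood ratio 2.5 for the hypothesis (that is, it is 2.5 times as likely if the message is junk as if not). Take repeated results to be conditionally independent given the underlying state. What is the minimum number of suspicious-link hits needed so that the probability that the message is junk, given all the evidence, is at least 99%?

Prior odds: 0.185 ÷ 0.815 = 37/163.
Likelihood ratio per suspicious-link hit = 2.5.
Target odds: 0.99 ÷ 0.01 = 99.
Need (37/163) × 2.5ⁿ ≥ 99, i.e. 2.5ⁿ ≥ 16137/37.
2.5⁶ = 244.140625 falls short of 16137/37 but 2.5⁷ = 610.3515625 reaches it, so n = 7.

7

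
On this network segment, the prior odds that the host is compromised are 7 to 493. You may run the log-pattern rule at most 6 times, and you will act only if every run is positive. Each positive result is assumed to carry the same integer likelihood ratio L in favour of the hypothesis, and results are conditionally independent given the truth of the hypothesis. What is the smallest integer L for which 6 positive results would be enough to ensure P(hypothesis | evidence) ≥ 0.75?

3

Prior odds = 7/493.
Target odds = 0.75/0.25 = 3.
Need L⁶ ≥ 3 ÷ (7/493) = 1479/7.
2⁶ = 64 < 1479/7 ≤ 729 = 3⁶, so L = 3.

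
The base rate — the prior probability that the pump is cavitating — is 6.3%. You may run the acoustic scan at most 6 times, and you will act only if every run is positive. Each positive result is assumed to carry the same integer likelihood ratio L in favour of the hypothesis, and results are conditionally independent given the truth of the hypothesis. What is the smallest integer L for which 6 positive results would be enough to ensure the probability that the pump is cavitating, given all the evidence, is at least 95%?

3

Prior odds = 0.063/0.937 = 63/937.
Target odds = 0.95/0.05 = 19.
Need L⁶ ≥ 19 ÷ (63/937) = 17803/63.
2⁶ = 64 < 17803/63 ≤ 729 = 3⁶, so L = 3.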